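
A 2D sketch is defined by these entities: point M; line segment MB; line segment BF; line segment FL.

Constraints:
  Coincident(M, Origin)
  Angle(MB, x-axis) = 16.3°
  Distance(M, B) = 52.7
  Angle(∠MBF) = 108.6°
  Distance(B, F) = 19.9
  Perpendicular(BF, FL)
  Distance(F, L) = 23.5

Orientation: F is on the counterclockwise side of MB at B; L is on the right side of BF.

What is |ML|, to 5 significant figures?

82.110

M is at the origin; MB runs at 16.3° with length 52.7, so B = 52.7·(cos 16.3°, sin 16.3°) = (50.582, 14.791). ∠MBF = 108.6°, so BF runs at 16.3° + (180° − 108.6°) = 87.700° from the x-axis; with |BF| = 19.9, F = B + 19.9·(cos 87.700°, sin 87.700°) = (51.380, 34.675). BF ⟂ FL; with |FL| = 23.5 on the right of BF, L = F + 23.5·(0.99919, -0.040132) = (74.861, 33.732). Then |ML| = |L − M| = 82.110.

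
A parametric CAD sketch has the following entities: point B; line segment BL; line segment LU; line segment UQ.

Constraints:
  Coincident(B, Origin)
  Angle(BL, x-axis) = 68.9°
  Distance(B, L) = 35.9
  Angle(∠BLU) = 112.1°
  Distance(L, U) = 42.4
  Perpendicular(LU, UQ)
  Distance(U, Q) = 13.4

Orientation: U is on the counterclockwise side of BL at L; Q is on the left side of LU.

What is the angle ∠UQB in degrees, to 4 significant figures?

109.6°

∠BLU = 112.1°, so LU runs at 68.9° + (180° − 112.1°) = 136.8° from the x-axis; with |LU| = 42.4, U = L + 42.4·(cos 136.8°, sin 136.8°) = (-17.98, 62.52). LU ⟂ UQ; with |UQ| = 13.4 on the left of LU, Q = U + 13.4·(-0.6845, -0.7290) = (-27.16, 52.75). Then cos ∠UQB = QU·QB / (|QU||QB|), giving 109.6°.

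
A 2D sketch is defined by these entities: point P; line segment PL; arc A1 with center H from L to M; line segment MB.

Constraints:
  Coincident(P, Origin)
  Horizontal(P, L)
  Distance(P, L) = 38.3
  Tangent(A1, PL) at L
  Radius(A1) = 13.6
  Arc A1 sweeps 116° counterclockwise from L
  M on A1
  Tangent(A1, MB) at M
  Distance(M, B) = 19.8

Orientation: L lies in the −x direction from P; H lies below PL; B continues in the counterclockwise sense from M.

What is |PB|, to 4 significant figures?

56.09

P is at the origin; PL is horizontal with |PL| = 38.3 and L on the −x side, so L = (-38.30, 0.000). The tangent condition forces HL to be normal to PL, so H = L + (0, -13.6) = (-38.30, -13.60). On A1, L sits at bearing 90° from H; a 116° counterclockwise sweep puts M at bearing 206°, so M = H + 13.6·(cos 206°, sin 206°) = (-50.52, -19.56). Since A1 is tangent to MB there, HM ⟂ MB, so MB runs along (−sin 206°, cos 206°); with |MB| = 19.8, B = (-41.84, -37.36). Then |PB| = |B − P| = 56.09.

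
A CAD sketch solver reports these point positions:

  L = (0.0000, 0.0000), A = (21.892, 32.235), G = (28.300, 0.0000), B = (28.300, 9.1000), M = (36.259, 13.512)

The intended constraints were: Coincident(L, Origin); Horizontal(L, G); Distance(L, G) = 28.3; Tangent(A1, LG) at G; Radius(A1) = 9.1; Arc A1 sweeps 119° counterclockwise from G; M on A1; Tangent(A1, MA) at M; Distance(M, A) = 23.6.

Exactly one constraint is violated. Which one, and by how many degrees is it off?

Tangent(A1, MA) at M — off by 8.50°.

L = (0.00, 0.00) ✓; L.y = 0.00, G.y = 0.00 ✓; |LG| = 28.30 ✓; ∠(BG, GL) = 90.00° ✓; |BG| = 9.100 ✓; bearing(B→M) − bearing(B→G) = 119.0° ✓; |BM| = 9.100 ✓; ∠(BM, MA) = 81.50° ✗; |MA| = 23.60 ✓.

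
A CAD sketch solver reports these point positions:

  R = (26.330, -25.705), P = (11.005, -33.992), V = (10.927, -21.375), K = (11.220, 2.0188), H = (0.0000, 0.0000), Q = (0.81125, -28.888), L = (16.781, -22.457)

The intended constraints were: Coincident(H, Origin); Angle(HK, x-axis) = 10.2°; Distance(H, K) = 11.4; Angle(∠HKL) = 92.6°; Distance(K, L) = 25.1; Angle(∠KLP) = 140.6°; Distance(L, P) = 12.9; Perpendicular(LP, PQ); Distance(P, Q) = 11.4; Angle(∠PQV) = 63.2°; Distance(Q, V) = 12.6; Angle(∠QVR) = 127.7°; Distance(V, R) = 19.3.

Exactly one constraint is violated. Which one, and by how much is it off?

Distance(V, R) = 19.3 — off by 3.30.

H = (0.00, 0.00) ✓; HK at 10.20° ✓; |HK| = 11.40 ✓; ∠HKL = 92.60° ✓; |KL| = 25.10 ✓; ∠KLP = 140.6° ✓; |LP| = 12.90 ✓; ∠(LP, PQ) = 90.00° ✓; |PQ| = 11.40 ✓; ∠PQV = 63.20° ✓; |QV| = 12.60 ✓; ∠QVR = 127.7° ✓; |VR| = 16.00 ✗.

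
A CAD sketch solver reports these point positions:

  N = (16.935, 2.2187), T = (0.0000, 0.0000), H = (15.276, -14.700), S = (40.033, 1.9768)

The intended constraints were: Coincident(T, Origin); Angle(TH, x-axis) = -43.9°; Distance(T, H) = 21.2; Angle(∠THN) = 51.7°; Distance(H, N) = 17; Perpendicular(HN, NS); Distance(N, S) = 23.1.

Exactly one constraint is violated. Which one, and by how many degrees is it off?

Perpendicular(HN, NS) — off by 5.00°.

T = (0.00, 0.00) ✓; TH at -43.90° ✓; |TH| = 21.20 ✓; ∠THN = 51.70° ✓; |HN| = 17.00 ✓; ∠(HN, NS) = 85.00° ✗; |NS| = 23.10 ✓.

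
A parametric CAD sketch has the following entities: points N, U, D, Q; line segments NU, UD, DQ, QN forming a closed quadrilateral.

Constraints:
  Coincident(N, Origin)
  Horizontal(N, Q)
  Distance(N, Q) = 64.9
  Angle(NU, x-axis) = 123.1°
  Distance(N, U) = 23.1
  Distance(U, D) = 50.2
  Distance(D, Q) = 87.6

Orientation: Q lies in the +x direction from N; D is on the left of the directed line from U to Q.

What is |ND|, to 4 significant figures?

65.98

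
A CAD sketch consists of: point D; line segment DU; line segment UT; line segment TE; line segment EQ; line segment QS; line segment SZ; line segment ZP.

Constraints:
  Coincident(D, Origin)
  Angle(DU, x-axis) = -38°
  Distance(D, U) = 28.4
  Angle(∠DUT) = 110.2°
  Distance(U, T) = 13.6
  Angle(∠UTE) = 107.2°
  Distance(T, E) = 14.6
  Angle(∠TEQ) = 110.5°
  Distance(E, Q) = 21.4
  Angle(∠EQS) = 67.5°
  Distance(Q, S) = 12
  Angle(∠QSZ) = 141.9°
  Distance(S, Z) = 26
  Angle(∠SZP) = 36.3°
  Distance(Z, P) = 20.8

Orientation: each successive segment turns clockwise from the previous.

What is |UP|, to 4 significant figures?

17.35

D is at the origin; DU runs at -38.0° with length 28.4, so U = (22.38, -17.48). ∠DUT = 110.2° gives UT at -107.8° from the x-axis; with |UT| = 13.6, T = (18.22, -30.43). ∠UTE = 107.2° gives TE at 179.4° from the x-axis; with |TE| = 14.6, E = (3.623, -30.28). ∠TEQ = 110.5° gives EQ at 109.9° from the x-axis; with |EQ| = 21.4, Q = (-3.661, -10.16). ∠EQS = 67.5° gives QS at -2.600° from the x-axis; with |QS| = 12.0, S = (8.326, -10.70). ∠QSZ = 141.9° gives SZ at -40.70° from the x-axis; with |SZ| = 26.0, Z = (28.04, -27.66). ∠SZP = 36.3° gives ZP at 175.6° from the x-axis; with |ZP| = 20.8, P = (7.299, -26.06). Then |UP| = |P − U| = 17.35.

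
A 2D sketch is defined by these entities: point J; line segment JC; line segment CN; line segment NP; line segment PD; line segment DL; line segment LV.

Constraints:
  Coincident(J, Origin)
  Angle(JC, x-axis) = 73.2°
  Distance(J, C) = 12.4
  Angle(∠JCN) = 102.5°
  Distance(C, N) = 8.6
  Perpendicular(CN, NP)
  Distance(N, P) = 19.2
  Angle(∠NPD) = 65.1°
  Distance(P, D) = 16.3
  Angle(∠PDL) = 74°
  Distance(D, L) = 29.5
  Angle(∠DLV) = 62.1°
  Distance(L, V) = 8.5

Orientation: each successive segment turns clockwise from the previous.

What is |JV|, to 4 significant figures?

23.60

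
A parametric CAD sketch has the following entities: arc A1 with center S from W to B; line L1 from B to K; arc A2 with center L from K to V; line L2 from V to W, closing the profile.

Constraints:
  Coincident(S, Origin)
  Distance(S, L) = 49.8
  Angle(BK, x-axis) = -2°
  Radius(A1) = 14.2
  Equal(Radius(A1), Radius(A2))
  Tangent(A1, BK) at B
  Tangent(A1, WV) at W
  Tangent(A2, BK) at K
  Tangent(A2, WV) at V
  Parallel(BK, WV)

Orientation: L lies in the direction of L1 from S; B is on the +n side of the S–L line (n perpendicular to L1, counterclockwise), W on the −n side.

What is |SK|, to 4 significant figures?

51.78

The slot axis is L1's direction at -2.0°, so u = (cos -2.0°, sin -2.0°) = (0.9994, -0.03490) and n = (−sin -2.0°, cos -2.0°) = (0.03490, 0.9994). S is at the origin and L lies 49.8 along u from S, so L = 49.8·u = (49.77, -1.738). Tangency of A1 to both parallel lines with radius 14.2 puts B and W at S ± 14.2·n: B = (0.4956, 14.19), W = (-0.4956, -14.19). Equal radii place K and V the same way about L: K = L + 14.2·n = (50.27, 12.45), V = L − 14.2·n = (49.27, -15.93). Then |SK| = |K − S| = 51.78.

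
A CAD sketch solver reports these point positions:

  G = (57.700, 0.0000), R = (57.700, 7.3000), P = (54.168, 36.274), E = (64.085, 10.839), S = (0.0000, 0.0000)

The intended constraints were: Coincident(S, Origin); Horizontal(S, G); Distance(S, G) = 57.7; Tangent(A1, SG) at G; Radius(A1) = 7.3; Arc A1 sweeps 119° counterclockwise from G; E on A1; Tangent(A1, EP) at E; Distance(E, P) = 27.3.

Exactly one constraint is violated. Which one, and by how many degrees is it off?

Tangent(A1, EP) at E — off by 7.70°.

S = (0.00, 0.00) ✓; S.y = 0.00, G.y = 0.00 ✓; |SG| = 57.70 ✓; ∠(RG, GS) = 90.00° ✓; |RG| = 7.300 ✓; bearing(R→E) − bearing(R→G) = 119.0° ✓; |RE| = 7.300 ✓; ∠(RE, EP) = 97.70° ✗; |EP| = 27.30 ✓.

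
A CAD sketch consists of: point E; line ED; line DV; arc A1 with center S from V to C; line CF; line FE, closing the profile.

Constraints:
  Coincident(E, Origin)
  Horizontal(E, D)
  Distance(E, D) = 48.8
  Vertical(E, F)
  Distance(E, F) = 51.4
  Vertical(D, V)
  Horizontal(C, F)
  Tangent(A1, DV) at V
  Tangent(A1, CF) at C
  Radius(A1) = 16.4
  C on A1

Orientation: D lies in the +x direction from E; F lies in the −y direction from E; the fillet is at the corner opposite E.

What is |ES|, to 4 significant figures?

47.69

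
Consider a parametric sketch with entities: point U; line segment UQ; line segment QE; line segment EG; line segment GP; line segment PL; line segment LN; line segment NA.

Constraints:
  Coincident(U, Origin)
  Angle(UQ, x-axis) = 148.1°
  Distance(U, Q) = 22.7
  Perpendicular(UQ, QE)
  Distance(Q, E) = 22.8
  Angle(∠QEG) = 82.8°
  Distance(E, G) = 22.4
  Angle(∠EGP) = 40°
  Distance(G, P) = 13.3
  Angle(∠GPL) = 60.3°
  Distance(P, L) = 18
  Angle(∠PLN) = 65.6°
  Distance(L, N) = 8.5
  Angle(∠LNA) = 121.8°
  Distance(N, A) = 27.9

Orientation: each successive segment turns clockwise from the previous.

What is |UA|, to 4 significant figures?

0.4451

U is at the origin; UQ runs at 148.1° with length 22.7, so Q = (-19.27, 12.00). UQ ⟂ QE, so QE runs at 58.10°; with |QE| = 22.8, E = (-7.223, 31.35). ∠QEG = 82.8° gives EG at -39.10° from the x-axis; with |EG| = 22.4, G = (10.16, 17.22). ∠EGP = 40.0° gives GP at -179.1° from the x-axis; with |GP| = 13.3, P = (-3.138, 17.02). ∠GPL = 60.3° gives PL at 61.20° from the x-axis; with |PL| = 18.0, L = (5.533, 32.79). ∠PLN = 65.6° gives LN at -53.20° from the x-axis; with |LN| = 8.5, N = (10.63, 25.98). ∠LNA = 121.8° gives NA at -111.4° from the x-axis; with |NA| = 27.9, A = (0.4450, 0.006906). Then |UA| = |A − U| = 0.4451.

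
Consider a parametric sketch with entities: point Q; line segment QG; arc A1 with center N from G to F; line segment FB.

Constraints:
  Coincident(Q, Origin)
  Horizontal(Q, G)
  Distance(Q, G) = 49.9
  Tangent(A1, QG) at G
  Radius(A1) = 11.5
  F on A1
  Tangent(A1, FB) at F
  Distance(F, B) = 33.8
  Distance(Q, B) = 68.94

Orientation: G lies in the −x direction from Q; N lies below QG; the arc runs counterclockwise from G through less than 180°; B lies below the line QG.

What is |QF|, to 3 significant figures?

62.7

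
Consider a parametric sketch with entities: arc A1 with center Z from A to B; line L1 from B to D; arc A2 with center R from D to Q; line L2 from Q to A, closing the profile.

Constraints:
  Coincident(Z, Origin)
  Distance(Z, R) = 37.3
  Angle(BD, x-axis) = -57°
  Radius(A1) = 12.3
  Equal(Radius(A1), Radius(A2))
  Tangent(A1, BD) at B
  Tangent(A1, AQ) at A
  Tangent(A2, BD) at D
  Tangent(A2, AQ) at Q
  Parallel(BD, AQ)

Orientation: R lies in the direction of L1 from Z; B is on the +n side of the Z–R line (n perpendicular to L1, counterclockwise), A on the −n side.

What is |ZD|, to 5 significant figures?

39.276

Tangency of A1 to both parallel lines with radius 12.3 puts B and A at Z ± 12.3·n: B = (10.316, 6.6991), A = (-10.316, -6.6991). Equal radii place D and Q the same way about R: D = R + 12.3·n = (30.631, -24.583), Q = R − 12.3·n = (9.9994, -37.981). Then |ZD| = |D − Z| = 39.276.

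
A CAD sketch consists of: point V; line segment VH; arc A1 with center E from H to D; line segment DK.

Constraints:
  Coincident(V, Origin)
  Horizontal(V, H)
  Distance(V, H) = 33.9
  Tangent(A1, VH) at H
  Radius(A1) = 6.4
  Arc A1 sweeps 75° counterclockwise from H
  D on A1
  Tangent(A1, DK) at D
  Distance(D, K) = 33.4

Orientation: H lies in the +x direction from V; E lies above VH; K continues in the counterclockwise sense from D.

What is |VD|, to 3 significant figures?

40.4

V is at the origin; VH is horizontal with |VH| = 33.9 and H on the +x side, so H = (33.9, 0.00). Since A1 is tangent to VH there, EH ⟂ VH, so E = H + (0, 6.4) = (33.9, 6.40). On A1, H sits at bearing -90° from E; a 75° counterclockwise sweep puts D at bearing -15°, so D = E + 6.4·(cos -15°, sin -15°) = (40.1, 4.74). Then |VD| = |D − V| = 40.4.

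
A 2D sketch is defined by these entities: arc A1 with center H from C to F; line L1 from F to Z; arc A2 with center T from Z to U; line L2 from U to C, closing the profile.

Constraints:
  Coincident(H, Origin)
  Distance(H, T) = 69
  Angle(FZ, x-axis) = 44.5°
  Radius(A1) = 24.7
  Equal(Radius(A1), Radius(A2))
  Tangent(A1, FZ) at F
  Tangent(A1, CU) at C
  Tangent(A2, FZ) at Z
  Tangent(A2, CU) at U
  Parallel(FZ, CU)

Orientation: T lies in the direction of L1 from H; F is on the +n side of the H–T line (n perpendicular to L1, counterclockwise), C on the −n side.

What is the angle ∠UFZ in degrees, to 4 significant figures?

35.60°

Tangency of A1 to both parallel lines with radius 24.7 puts F and C at H ± 24.7·n: F = (-17.31, 17.62), C = (17.31, -17.62). Equal radii place Z and U the same way about T: Z = T + 24.7·n = (31.90, 65.98), U = T − 24.7·n = (66.53, 30.75). Then cos ∠UFZ = FU·FZ / (|FU||FZ|), giving 35.60°.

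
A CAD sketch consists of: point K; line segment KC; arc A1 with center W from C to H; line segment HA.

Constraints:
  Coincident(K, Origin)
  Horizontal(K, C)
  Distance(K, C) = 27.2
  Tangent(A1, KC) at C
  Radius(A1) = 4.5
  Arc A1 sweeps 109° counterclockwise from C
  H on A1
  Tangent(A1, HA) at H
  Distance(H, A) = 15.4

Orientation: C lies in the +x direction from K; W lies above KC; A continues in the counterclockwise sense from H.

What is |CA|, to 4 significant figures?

20.54

K is at the origin; KC is horizontal with |KC| = 27.2 and C on the +x side, so C = (27.20, 0.000). Tangency of A1 to KC means the radius WC is perpendicular to KC, so W = C + (0, 4.5) = (27.20, 4.500). On A1, C sits at bearing -90° from W; a 109° counterclockwise sweep puts H at bearing 19°, so H = W + 4.5·(cos 19°, sin 19°) = (31.45, 5.965). A1 meets HA tangentially, so WH is at right angles to HA, so HA runs along (−sin 19°, cos 19°); with |HA| = 15.4, A = (26.44, 20.53). Then |CA| = |A − C| = 20.54.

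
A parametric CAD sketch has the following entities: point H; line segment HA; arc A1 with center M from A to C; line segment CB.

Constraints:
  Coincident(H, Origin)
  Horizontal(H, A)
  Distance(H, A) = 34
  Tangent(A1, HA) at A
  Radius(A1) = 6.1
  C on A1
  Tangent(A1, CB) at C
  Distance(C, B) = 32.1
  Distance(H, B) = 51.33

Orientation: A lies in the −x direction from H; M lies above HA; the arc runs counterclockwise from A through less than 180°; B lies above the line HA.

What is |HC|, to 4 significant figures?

28.90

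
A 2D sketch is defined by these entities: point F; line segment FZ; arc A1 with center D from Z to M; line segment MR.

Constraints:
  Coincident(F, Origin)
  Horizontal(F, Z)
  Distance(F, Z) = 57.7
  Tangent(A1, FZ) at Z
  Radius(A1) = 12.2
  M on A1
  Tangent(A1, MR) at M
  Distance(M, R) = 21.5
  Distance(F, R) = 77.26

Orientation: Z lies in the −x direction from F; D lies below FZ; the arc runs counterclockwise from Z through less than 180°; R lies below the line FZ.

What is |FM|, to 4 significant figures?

71.00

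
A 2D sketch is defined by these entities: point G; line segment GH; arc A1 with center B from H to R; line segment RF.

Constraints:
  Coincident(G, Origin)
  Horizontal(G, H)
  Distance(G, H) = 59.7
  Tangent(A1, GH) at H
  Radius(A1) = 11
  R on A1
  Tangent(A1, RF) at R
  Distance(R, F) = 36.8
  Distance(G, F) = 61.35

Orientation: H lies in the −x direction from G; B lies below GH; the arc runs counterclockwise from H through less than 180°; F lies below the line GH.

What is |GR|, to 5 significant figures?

70.088

G is at the origin; GH is horizontal with |GH| = 59.7 and H on the −x side, so H = (-59.700, 0.0000). Since A1 is tangent to GH there, BH ⟂ GH, so B = H + (0, -11) = (-59.700, -11.000). Since BR ⟂ RF (tangency), |BF| = √(11.0² + 36.8²) = 38.409 regardless of where R sits on A1. So F lies on both circle(G, 61.35) and circle(B, 38.409); the below-GH intersection is F = (-41.748, -44.955). R is the foot of the tangent from F: R = (-67.545, -18.711).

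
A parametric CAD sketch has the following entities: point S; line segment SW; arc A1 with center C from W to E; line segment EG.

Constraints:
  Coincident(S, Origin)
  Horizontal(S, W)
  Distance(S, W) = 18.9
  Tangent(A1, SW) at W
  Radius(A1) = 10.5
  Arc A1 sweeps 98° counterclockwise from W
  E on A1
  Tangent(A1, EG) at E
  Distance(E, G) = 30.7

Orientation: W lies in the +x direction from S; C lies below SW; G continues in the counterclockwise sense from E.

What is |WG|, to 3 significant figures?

42.8

S is at the origin; SW is horizontal with |SW| = 18.9 and W on the +x side, so W = (18.9, 0.00). Tangency of A1 to SW means the radius CW is perpendicular to SW, so C = W + (0, -10.5) = (18.9, -10.5). On A1, W sits at bearing 90° from C; a 98° counterclockwise sweep puts E at bearing 188°, so E = C + 10.5·(cos 188°, sin 188°) = (8.50, -12.0). Tangency of A1 to EG means the radius CE is perpendicular to EG, so EG runs along (−sin 188°, cos 188°); with |EG| = 30.7, G = (12.8, -42.4). Then |WG| = |G − W| = 42.8.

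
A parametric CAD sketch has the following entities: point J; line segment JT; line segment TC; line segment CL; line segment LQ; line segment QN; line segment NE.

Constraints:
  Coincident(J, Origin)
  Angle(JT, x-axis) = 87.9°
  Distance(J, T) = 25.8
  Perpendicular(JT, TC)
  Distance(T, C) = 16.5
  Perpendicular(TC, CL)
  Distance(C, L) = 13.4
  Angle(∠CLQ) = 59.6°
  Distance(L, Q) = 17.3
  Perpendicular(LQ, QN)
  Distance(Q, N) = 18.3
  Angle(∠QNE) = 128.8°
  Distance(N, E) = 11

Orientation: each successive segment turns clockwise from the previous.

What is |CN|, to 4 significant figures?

12.49

J is at the origin; JT runs at 87.9° with length 25.8, so T = (0.9454, 25.78). The perpendicularity gives TC at right angles to JT, so TC runs at -2.100°; with |TC| = 16.5, C = (17.43, 25.18). TC ⟂ CL, so CL runs at -92.10°; with |CL| = 13.4, L = (16.94, 11.79). ∠CLQ = 59.6° gives LQ at 147.5° from the x-axis; with |LQ| = 17.3, Q = (2.353, 21.08). LQ ⟂ QN, so QN runs at 57.50°; with |QN| = 18.3, N = (12.19, 36.52). Then |CN| = |N − C| = 12.49.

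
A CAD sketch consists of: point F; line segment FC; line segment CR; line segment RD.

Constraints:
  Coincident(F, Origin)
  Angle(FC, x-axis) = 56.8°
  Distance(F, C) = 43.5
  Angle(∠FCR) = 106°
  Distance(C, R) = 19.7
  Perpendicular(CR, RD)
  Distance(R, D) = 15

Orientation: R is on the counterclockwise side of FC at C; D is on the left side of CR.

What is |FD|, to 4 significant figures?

41.51

∠FCR = 106.0°, so CR runs at 56.8° + (180° − 106.0°) = 130.8° from the x-axis; with |CR| = 19.7, R = C + 19.7·(cos 130.8°, sin 130.8°) = (10.95, 51.31). The perpendicularity gives RD at right angles to CR; with |RD| = 15.0 on the left of CR, D = R + 15.0·(-0.7570, -0.6534) = (-0.4083, 41.51). Then |FD| = |D − F| = 41.51.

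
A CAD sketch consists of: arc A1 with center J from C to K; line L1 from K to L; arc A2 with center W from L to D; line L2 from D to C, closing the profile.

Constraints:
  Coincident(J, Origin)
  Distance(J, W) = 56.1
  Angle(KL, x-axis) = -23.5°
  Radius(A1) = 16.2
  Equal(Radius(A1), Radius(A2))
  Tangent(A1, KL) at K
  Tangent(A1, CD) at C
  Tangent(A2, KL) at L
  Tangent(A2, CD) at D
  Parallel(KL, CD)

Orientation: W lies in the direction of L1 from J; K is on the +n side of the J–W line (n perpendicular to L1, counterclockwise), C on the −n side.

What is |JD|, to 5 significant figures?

58.392

Tangency of A1 to both parallel lines with radius 16.2 puts K and C at J ± 16.2·n: K = (6.4597, 14.856), C = (-6.4597, -14.856). Equal radii place L and D the same way about W: L = W + 16.2·n = (57.907, -7.5134), D = W − 16.2·n = (44.987, -37.226). Then |JD| = |D − J| = 58.392.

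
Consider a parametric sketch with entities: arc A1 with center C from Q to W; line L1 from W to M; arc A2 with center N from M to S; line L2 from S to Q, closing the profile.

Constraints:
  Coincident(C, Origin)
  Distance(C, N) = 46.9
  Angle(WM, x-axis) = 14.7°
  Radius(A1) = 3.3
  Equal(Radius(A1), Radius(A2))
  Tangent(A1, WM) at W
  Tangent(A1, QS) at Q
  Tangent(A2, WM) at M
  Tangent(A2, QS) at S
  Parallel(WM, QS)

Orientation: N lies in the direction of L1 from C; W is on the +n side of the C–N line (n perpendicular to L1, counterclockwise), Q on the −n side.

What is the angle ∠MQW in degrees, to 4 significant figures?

81.99°

The slot axis is L1's direction at 14.7°, so u = (cos 14.7°, sin 14.7°) = (0.9673, 0.2538) and n = (−sin 14.7°, cos 14.7°) = (-0.2538, 0.9673). C is at the origin and N lies 46.9 along u from C, so N = 46.9·u = (45.36, 11.90). Tangency of A1 to both parallel lines with radius 3.3 puts W and Q at C ± 3.3·n: W = (-0.8374, 3.192), Q = (0.8374, -3.192). Equal radii place M and S the same way about N: M = N + 3.3·n = (44.53, 15.09), S = N − 3.3·n = (46.20, 8.709). Then cos ∠MQW = QM·QW / (|QM||QW|), giving 81.99°.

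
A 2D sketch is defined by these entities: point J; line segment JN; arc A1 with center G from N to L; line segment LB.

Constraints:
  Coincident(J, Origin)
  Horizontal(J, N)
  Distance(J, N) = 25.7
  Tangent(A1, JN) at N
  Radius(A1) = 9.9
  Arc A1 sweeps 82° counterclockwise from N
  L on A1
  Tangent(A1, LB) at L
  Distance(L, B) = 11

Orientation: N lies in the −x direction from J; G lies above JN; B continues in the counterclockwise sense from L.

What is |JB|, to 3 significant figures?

24.2

J is at the origin; JN is horizontal with |JN| = 25.7 and N on the −x side, so N = (-25.7, 0.00). A1 meets JN tangentially, so GN is at right angles to JN, so G = N + (0, 9.9) = (-25.7, 9.90). On A1, N sits at bearing -90° from G; an 82° counterclockwise sweep puts L at bearing -8°, so L = G + 9.9·(cos -8°, sin -8°) = (-15.9, 8.52). Tangency of A1 to LB means the radius GL is perpendicular to LB, so LB runs along (−sin -8°, cos -8°); with |LB| = 11.0, B = (-14.4, 19.4). Then |JB| = |B − J| = 24.2.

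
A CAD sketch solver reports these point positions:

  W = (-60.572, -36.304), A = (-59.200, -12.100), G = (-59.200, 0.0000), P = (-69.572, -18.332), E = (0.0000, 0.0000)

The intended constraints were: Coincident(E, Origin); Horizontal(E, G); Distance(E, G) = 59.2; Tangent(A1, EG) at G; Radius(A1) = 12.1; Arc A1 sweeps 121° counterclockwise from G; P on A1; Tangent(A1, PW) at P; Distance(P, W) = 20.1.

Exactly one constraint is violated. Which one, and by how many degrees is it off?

Tangent(A1, PW) at P — off by 4.40°.

E = (0.00, 0.00) ✓; E.y = 0.00, G.y = 0.00 ✓; |EG| = 59.20 ✓; ∠(AG, GE) = 90.00° ✓; |AG| = 12.10 ✓; bearing(A→P) − bearing(A→G) = 121.0° ✓; |AP| = 12.10 ✓; ∠(AP, PW) = 94.40° ✗; |PW| = 20.10 ✓.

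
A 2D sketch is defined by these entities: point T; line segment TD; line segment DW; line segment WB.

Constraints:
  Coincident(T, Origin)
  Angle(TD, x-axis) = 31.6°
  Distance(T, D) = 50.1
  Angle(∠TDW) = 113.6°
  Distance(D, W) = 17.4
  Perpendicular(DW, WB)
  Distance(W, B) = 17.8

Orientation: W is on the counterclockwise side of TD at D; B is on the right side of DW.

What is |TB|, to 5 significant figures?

73.905

T is at the origin; TD runs at 31.6° with length 50.1, so D = 50.1·(cos 31.6°, sin 31.6°) = (42.672, 26.252). ∠TDW = 113.6°, so DW runs at 31.6° + (180° − 113.6°) = 98.000° from the x-axis; with |DW| = 17.4, W = D + 17.4·(cos 98.000°, sin 98.000°) = (40.250, 43.482). DW is perpendicular to WB; with |WB| = 17.8 on the right of DW, B = W + 17.8·(0.99027, 0.13917) = (57.877, 45.960). Then |TB| = |B − T| = 73.905.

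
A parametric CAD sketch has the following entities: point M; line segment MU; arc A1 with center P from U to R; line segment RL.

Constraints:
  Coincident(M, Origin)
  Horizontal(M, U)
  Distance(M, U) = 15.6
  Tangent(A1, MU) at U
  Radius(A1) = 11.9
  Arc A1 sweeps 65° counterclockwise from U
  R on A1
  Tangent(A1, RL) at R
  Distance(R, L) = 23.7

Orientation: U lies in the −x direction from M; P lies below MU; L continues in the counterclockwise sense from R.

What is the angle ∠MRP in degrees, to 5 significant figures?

39.596°

M is at the origin; MU is horizontal with |MU| = 15.6 and U on the −x side, so U = (-15.600, 0.0000). The tangent condition forces PU to be normal to MU, so P = U + (0, -11.9) = (-15.600, -11.900). On A1, U sits at bearing 90° from P; a 65° counterclockwise sweep puts R at bearing 155°, so R = P + 11.9·(cos 155°, sin 155°) = (-26.385, -6.8708). Then cos ∠MRP = RM·RP / (|RM||RP|), giving 39.596°.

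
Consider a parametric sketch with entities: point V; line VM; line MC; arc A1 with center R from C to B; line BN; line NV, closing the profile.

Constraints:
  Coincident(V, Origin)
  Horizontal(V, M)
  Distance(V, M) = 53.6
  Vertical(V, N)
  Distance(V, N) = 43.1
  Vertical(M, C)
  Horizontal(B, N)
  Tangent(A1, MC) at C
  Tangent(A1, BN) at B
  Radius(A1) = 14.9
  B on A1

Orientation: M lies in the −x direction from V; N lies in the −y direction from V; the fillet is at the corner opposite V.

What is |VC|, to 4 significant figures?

60.57

V is at the origin; V and M share the same y with |VM| = 53.6 and M on the −x side, so M = (-53.60, 0.000). VN is vertical with |VN| = 43.1 and N on the −y side, so N = (0.000, -43.10). The virtual corner opposite V is at (-53.60, -43.10). A1 meets MC tangentially, so RC is at right angles to MC and the tangent condition forces RB to be normal to BN, with radius 14.9, so the center R sits 14.9 in from both sides at R = (-38.70, -28.20). That places the tangent points at C = (-53.60, -28.20) on MC and B = (-38.70, -43.10) on BN. Then |VC| = |C − V| = 60.57.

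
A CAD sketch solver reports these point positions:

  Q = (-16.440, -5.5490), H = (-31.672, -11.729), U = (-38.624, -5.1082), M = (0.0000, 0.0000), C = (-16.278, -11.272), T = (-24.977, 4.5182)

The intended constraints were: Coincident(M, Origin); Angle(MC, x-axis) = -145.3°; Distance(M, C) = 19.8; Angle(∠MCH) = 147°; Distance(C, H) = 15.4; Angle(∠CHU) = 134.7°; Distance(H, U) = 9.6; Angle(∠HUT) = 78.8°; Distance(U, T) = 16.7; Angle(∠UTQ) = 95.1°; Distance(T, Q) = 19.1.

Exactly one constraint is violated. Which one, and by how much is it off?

Distance(T, Q) = 19.1 — off by 5.90.

M = (0.00, 0.00) ✓; MC at -145.3° ✓; |MC| = 19.80 ✓; ∠MCH = 147.0° ✓; |CH| = 15.40 ✓; ∠CHU = 134.7° ✓; |HU| = 9.600 ✓; ∠HUT = 78.80° ✓; |UT| = 16.70 ✓; ∠UTQ = 95.10° ✓; |TQ| = 13.20 ✗.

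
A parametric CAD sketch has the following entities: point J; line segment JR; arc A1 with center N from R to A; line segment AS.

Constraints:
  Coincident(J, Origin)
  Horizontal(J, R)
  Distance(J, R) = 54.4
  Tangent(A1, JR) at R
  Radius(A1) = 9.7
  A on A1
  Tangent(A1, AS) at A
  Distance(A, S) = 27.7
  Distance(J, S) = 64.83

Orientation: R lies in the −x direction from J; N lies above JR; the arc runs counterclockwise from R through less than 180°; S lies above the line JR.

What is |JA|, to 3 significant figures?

46.6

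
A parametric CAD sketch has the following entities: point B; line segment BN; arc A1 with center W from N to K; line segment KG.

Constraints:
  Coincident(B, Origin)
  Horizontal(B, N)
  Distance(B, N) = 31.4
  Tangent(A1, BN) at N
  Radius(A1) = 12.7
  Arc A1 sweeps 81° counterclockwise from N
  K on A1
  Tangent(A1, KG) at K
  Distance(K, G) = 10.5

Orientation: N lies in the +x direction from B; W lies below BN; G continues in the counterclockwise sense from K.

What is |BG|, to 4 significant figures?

27.22

On A1, N sits at bearing 90° from W; an 81° counterclockwise sweep puts K at bearing 171°, so K = W + 12.7·(cos 171°, sin 171°) = (18.86, -10.71). Since A1 is tangent to KG there, WK ⟂ KG, so KG runs along (−sin 171°, cos 171°); with |KG| = 10.5, G = (17.21, -21.08). Then |BG| = |G − B| = 27.22.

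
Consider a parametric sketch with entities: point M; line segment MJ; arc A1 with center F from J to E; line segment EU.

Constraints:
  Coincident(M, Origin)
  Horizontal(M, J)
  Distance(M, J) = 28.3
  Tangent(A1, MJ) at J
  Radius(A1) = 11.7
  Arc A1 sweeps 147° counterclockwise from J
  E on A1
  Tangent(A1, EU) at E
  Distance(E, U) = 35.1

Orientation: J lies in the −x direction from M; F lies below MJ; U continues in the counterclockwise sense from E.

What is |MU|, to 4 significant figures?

40.97

On A1, J sits at bearing 90° from F; a 147° counterclockwise sweep puts E at bearing 237°, so E = F + 11.7·(cos 237°, sin 237°) = (-34.67, -21.51). Since A1 is tangent to EU there, FE ⟂ EU, so EU runs along (−sin 237°, cos 237°); with |EU| = 35.1, U = (-5.235, -40.63). Then |MU| = |U − M| = 40.97.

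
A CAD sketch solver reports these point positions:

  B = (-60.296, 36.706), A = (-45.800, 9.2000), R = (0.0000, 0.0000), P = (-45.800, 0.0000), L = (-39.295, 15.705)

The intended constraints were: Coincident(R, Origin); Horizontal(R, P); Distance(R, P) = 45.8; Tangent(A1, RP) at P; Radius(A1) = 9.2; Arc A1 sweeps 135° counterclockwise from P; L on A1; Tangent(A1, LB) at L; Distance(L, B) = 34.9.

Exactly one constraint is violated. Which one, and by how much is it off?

Distance(L, B) = 34.9 — off by 5.20.

R = (0.00, 0.00) ✓; R.y = 0.00, P.y = 0.00 ✓; |RP| = 45.80 ✓; ∠(AP, PR) = 90.00° ✓; |AP| = 9.200 ✓; bearing(A→L) − bearing(A→P) = 135.0° ✓; |AL| = 9.199 ✓; ∠(AL, LB) = 90.00° ✓; |LB| = 29.70 ✗.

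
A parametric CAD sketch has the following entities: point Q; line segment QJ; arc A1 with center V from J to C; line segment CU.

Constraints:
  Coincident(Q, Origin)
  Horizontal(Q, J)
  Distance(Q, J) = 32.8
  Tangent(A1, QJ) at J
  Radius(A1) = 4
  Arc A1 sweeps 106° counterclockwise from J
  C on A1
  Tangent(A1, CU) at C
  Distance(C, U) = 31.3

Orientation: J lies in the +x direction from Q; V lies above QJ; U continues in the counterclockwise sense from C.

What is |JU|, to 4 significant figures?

35.51

Q is at the origin; QJ is horizontal with |QJ| = 32.8 and J on the +x side, so J = (32.80, 0.000). The tangent condition forces VJ to be normal to QJ, so V = J + (0, 4) = (32.80, 4.000). On A1, J sits at bearing -90° from V; a 106° counterclockwise sweep puts C at bearing 16°, so C = V + 4.0·(cos 16°, sin 16°) = (36.65, 5.103). Tangency of A1 to CU means the radius VC is perpendicular to CU, so CU runs along (−sin 16°, cos 16°); with |CU| = 31.3, U = (28.02, 35.19). Then |JU| = |U − J| = 35.51.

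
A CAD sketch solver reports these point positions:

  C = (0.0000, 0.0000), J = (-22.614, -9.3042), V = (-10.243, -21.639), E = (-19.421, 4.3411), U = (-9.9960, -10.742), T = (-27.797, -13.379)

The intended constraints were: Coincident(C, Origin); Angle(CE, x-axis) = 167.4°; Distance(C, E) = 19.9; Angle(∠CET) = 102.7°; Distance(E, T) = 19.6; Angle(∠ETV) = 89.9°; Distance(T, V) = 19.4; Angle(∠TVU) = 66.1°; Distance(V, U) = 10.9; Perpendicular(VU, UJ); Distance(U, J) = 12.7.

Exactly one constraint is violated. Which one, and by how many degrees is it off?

Perpendicular(VU, UJ) — off by 5.20°.

C = (0.00, 0.00) ✓; CE at 167.4° ✓; |CE| = 19.90 ✓; ∠CET = 102.7° ✓; |ET| = 19.60 ✓; ∠ETV = 89.90° ✓; |TV| = 19.40 ✓; ∠TVU = 66.10° ✓; |VU| = 10.90 ✓; ∠(VU, UJ) = 84.80° ✗; |UJ| = 12.70 ✓.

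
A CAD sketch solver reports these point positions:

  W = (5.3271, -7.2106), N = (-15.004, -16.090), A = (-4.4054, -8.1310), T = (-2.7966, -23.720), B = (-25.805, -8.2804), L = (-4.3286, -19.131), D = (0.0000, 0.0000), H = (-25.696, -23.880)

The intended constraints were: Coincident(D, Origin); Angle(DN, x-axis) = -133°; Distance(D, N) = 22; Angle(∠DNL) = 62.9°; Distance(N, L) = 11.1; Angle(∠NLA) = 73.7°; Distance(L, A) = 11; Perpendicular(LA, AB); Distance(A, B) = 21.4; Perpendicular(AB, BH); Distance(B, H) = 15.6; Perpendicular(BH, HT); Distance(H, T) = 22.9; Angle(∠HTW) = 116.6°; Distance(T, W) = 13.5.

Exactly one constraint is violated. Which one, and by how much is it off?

Distance(T, W) = 13.5 — off by 4.90.

D = (0.00, 0.00) ✓; DN at -133.0° ✓; |DN| = 22.00 ✓; ∠DNL = 62.90° ✓; |NL| = 11.10 ✓; ∠NLA = 73.70° ✓; |LA| = 11.00 ✓; ∠(LA, AB) = 90.00° ✓; |AB| = 21.40 ✓; ∠(AB, BH) = 90.00° ✓; |BH| = 15.60 ✓; ∠(BH, HT) = 90.00° ✓; |HT| = 22.90 ✓; ∠HTW = 116.6° ✓; |TW| = 18.40 ✗.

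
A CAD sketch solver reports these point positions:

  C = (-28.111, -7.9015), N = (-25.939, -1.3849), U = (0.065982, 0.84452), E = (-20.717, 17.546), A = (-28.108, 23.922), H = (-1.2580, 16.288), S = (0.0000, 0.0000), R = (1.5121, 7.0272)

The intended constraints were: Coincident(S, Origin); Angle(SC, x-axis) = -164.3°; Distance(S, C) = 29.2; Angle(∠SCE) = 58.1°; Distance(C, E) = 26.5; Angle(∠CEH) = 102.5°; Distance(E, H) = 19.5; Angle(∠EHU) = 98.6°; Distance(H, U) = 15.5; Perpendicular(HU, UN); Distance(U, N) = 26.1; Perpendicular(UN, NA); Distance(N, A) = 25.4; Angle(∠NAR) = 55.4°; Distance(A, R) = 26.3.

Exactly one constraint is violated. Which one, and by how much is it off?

Distance(A, R) = 26.3 — off by 7.80.

S = (0.00, 0.00) ✓; SC at -164.3° ✓; |SC| = 29.20 ✓; ∠SCE = 58.10° ✓; |CE| = 26.50 ✓; ∠CEH = 102.5° ✓; |EH| = 19.50 ✓; ∠EHU = 98.60° ✓; |HU| = 15.50 ✓; ∠(HU, UN) = 90.00° ✓; |UN| = 26.10 ✓; ∠(UN, NA) = 90.00° ✓; |NA| = 25.40 ✓; ∠NAR = 55.40° ✓; |AR| = 34.10 ✗.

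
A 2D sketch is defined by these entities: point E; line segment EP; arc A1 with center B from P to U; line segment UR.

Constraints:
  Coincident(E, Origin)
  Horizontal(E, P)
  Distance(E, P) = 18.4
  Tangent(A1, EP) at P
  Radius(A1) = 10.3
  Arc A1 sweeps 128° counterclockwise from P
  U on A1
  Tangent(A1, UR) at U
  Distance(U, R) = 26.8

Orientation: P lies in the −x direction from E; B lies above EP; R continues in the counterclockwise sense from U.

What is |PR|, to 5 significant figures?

38.679

E is at the origin; EP is horizontal with |EP| = 18.4 and P on the −x side, so P = (-18.400, 0.0000). Since A1 is tangent to EP there, BP ⟂ EP, so B = P + (0, 10.3) = (-18.400, 10.300). On A1, P sits at bearing -90° from B; a 128° counterclockwise sweep puts U at bearing 38°, so U = B + 10.3·(cos 38°, sin 38°) = (-10.283, 16.641). Tangency of A1 to UR means the radius BU is perpendicular to UR, so UR runs along (−sin 38°, cos 38°); with |UR| = 26.8, R = (-26.783, 37.760). Then |PR| = |R − P| = 38.679.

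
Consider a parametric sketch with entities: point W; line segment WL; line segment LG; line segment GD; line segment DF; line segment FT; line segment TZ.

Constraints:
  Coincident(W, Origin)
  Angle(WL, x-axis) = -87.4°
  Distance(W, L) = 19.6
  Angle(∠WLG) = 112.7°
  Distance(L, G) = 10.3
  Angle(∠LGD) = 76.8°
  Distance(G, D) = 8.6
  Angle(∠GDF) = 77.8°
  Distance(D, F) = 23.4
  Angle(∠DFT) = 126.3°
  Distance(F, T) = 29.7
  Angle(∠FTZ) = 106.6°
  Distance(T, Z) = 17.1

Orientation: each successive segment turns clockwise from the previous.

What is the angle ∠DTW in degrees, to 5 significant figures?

21.800°

W is at the origin; WL runs at -87.4° with length 19.6, so L = (0.88911, -19.580). ∠WLG = 112.7° gives LG at -154.70° from the x-axis; with |LG| = 10.3, G = (-8.4229, -23.982). ∠LGD = 76.8° gives GD at 102.10° from the x-axis; with |GD| = 8.6, D = (-10.226, -15.573). ∠GDF = 77.8° gives DF at -0.10000° from the x-axis; with |DF| = 23.4, F = (13.174, -15.614). ∠DFT = 126.3° gives FT at -53.800° from the x-axis; with |FT| = 29.7, T = (30.715, -39.580). Then cos ∠DTW = TD·TW / (|TD||TW|), giving 21.800°.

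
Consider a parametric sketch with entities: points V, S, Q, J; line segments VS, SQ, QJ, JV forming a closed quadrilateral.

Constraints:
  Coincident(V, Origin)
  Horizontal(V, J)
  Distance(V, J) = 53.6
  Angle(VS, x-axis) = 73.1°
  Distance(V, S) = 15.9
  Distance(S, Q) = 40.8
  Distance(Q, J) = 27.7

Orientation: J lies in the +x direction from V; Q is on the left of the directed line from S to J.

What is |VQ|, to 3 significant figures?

51.1

Checks: |SQ| = 40.80 ✓; |QJ| = 27.70 ✓.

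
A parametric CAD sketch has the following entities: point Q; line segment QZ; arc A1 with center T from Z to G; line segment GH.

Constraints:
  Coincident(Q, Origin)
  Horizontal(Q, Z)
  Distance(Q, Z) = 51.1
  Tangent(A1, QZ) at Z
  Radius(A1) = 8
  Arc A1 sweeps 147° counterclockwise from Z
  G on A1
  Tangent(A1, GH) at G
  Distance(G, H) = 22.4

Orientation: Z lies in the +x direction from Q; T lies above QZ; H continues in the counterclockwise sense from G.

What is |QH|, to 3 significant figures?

45.5

Q is at the origin; QZ is horizontal with |QZ| = 51.1 and Z on the +x side, so Z = (51.1, 0.00). Tangency of A1 to QZ means the radius TZ is perpendicular to QZ, so T = Z + (0, 8) = (51.1, 8.00). On A1, Z sits at bearing -90° from T; a 147° counterclockwise sweep puts G at bearing 57°, so G = T + 8.0·(cos 57°, sin 57°) = (55.5, 14.7). Tangency of A1 to GH means the radius TG is perpendicular to GH, so GH runs along (−sin 57°, cos 57°); with |GH| = 22.4, H = (36.7, 26.9). Then |QH| = |H − Q| = 45.5.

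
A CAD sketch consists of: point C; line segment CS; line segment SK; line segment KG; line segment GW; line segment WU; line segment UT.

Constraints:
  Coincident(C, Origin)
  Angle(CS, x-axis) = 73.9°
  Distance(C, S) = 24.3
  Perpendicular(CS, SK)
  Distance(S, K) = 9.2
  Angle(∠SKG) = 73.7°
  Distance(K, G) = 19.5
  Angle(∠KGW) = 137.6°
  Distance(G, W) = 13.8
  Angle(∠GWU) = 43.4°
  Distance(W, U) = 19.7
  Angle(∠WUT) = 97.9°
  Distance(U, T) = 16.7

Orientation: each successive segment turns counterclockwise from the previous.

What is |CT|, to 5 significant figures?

20.508

C is at the origin; CS runs at 73.9° with length 24.3, so S = (6.7387, 23.347). CS is perpendicular to SK, so SK runs at 163.90°; with |SK| = 9.2, K = (-2.1004, 25.898). ∠SKG = 73.7° gives KG at -89.800° from the x-axis; with |KG| = 19.5, G = (-2.0324, 6.3983). ∠KGW = 137.6° gives GW at -47.400° from the x-axis; with |GW| = 13.8, W = (7.3085, -3.7598). ∠GWU = 43.4° gives WU at 89.200° from the x-axis; with |WU| = 19.7, U = (7.5836, 15.938). ∠WUT = 97.9° gives UT at 171.30° from the x-axis; with |UT| = 16.7, T = (-8.9243, 18.464). Then |CT| = |T − C| = 20.508.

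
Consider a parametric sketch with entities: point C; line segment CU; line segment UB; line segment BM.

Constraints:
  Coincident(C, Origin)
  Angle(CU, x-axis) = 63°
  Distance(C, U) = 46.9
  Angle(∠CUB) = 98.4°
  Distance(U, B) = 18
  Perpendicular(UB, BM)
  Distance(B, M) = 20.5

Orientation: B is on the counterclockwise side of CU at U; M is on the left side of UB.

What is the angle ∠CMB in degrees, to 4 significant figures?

136.2°

∠CUB = 98.4°, so UB runs at 63.0° + (180° − 98.4°) = 144.6° from the x-axis; with |UB| = 18.0, B = U + 18.0·(cos 144.6°, sin 144.6°) = (6.620, 52.22). UB ⟂ BM; with |BM| = 20.5 on the left of UB, M = B + 20.5·(-0.5793, -0.8151) = (-5.255, 35.51). Then cos ∠CMB = MC·MB / (|MC||MB|), giving 136.2°.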